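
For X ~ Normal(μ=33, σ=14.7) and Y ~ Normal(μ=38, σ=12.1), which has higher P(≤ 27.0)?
X has higher probability (P(X ≤ 27.0) = 0.3416 > P(Y ≤ 27.0) = 0.1817)

Compute P(≤ 27.0) for each distribution:

X ~ Normal(μ=33, σ=14.7):
P(X ≤ 27.0) = 0.3416

Y ~ Normal(μ=38, σ=12.1):
P(Y ≤ 27.0) = 0.1817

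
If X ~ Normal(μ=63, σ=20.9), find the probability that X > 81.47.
0.188420

We have X ~ Normal(μ=63, σ=20.9).

P(X > 81.47) = 1 - P(X ≤ 81.47)
                = 1 - F(81.47)
                = 1 - 0.811580
                = 0.188420

So there's approximately a 18.8% chance that X exceeds 81.47.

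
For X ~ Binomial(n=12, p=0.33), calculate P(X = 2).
0.131015

We have X ~ Binomial(n=12, p=0.33).

For a Binomial distribution, the PMF gives us the probability of each outcome.

Using the PMF formula:
P(X = 2) = 0.131015

Rounded to 4 decimal places: 0.1310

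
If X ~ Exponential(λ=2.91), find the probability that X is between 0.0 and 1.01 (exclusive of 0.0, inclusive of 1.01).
0.947087

We have X ~ Exponential(λ=2.91).

To find P(0.0 < X ≤ 1.01), we use:
P(0.0 < X ≤ 1.01) = P(X ≤ 1.01) - P(X ≤ 0.0)
                 = F(1.01) - F(0.0)
                 = 0.947087 - 0.000000
                 = 0.947087

So there's approximately a 94.7% chance that X falls in this range.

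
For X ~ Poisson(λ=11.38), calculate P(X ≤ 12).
0.646487

We have X ~ Poisson(λ=11.38).

The CDF gives us P(X ≤ k).

Using the CDF:
P(X ≤ 12) = 0.646487

This means there's approximately a 64.6% chance that X is at most 12.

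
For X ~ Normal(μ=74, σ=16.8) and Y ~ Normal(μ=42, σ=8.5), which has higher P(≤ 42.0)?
Y has higher probability (P(Y ≤ 42.0) = 0.5000 > P(X ≤ 42.0) = 0.0284)

Compute P(≤ 42.0) for each distribution:

X ~ Normal(μ=74, σ=16.8):
P(X ≤ 42.0) = 0.0284

Y ~ Normal(μ=42, σ=8.5):
P(Y ≤ 42.0) = 0.5000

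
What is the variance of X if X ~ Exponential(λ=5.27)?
0.0360

We have X ~ Exponential(λ=5.27).

For an Exponential distribution with λ=5.27:
Var(X) = 0.0360

The variance measures the spread of the distribution around the mean.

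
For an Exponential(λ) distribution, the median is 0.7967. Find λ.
λ = 0.8700

For X ~ Exponential(λ), the CDF is F(x) = 1 - e^(-λx).
The median m satisfies F(m) = 0.5:
1 - e^(-λm) = 0.5
e^(-λm) = 0.5
λm = ln(2)
m = ln(2) / λ

Given m = 0.7967:
λ = ln(2) / 0.7967 = 0.693147 / 0.7967 = 0.8700

Verification: ln(2) / 0.8700 = 0.7967 ✓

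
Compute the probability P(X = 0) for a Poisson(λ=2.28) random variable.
0.102284

We have X ~ Poisson(λ=2.28).

For a Poisson distribution, the PMF gives us the probability of each outcome.

Using the PMF formula:
P(X = 0) = 0.102284

Rounded to 4 decimal places: 0.1023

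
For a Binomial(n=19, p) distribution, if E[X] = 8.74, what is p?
p = 0.46

For a Binomial(n, p) distribution:
E[X] = n × p

Given n = 19 and E[X] = 8.74:
8.74 = 19 × p
p = 8.74 / 19 = 0.46

Verification: Binomial(19, 0.46) has E[X] = 8.74 ✓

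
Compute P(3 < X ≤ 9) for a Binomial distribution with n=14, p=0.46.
0.895503

We have X ~ Binomial(n=14, p=0.46).

To find P(3 < X ≤ 9), we use:
P(3 < X ≤ 9) = P(X ≤ 9) - P(X ≤ 3)
                 = F(9) - F(3)
                 = 0.949996 - 0.054493
                 = 0.895503

So there's approximately a 89.6% chance that X falls in this range.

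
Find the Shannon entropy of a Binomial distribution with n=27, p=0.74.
2.2385 nats

We have X ~ Binomial(n=27, p=0.74).

The Shannon entropy measures the uncertainty or information content of the distribution.

For a Binomial distribution with n=27, p=0.74:
H(X) = 2.2385 nats

(In bits, this would be 3.2295 bits.)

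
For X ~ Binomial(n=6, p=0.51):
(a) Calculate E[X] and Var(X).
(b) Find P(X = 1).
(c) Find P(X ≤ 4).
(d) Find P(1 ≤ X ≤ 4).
(a) E[X] = 3.0600, Var(X) = 1.4994
(b) P(X = 1) = 0.086437
(c) P(X ≤ 4) = 0.880966
(d) P(1 ≤ X ≤ 4) = 0.867125

We have X ~ Binomial(n=6, p=0.51).

(a) Moments:
E[X] = 3.0600
Var(X) = 1.4994
σ = √Var(X) = 1.2245

(b) Point probability using PMF:
P(X = 1) = 0.086437

(c) Cumulative probability using CDF:
P(X ≤ 4) = F(4) = 0.880966

(d) Range probability:
P(1 ≤ X ≤ 4) = P(X ≤ 4) - P(X ≤ 0)
                   = F(4) - F(0)
                   = 0.880966 - 0.013841
                   = 0.867125

This means approximately 86.7% of outcomes fall in the interval [1, 4].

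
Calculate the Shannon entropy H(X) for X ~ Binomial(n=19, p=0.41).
2.1806 nats

We have X ~ Binomial(n=19, p=0.41).

The Shannon entropy measures the uncertainty or information content of the distribution.

For a Binomial distribution with n=19, p=0.41:
H(X) = 2.1806 nats

(In bits, this would be 3.1460 bits.)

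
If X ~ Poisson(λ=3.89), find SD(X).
1.9723

We have X ~ Poisson(λ=3.89).

For a Poisson distribution with λ=3.89:
σ = √Var(X) = 1.9723

The standard deviation is the square root of the variance.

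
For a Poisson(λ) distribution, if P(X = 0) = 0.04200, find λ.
λ = 3.1701

For a Poisson(λ) distribution, the PMF at 0 is:
P(X = 0) = λ^0 e^(-λ) / 0! = e^(-λ)

Given P(X = 0) = 0.04200:
e^(-λ) = 0.04200
-λ = ln(0.04200)
λ = -ln(0.04200) = 3.1701

Verification: e^(-3.1701) = 0.04200 ✓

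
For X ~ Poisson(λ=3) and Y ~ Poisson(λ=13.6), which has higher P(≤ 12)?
X has higher probability (P(X ≤ 12) = 1.0000 > P(Y ≤ 12) = 0.3989)

Compute P(≤ 12) for each distribution:

X ~ Poisson(λ=3):
P(X ≤ 12) = 1.0000

Y ~ Poisson(λ=13.6):
P(Y ≤ 12) = 0.3989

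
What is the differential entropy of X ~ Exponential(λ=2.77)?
-0.0188 nats

We have X ~ Exponential(λ=2.77).

The differential entropy measures the uncertainty or information content of the distribution.

For an Exponential distribution with λ=2.77:
h(X) = -0.0188 nats

(In bits, this would be -0.0272 bits.)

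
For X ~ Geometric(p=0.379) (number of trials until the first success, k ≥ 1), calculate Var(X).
4.3233

We have X ~ Geometric(p=0.379) (number of trials until the first success, k ≥ 1).

For a Geometric distribution with p=0.379 (number of trials until the first success, k ≥ 1):
Var(X) = 4.3233

The variance measures the spread of the distribution around the mean.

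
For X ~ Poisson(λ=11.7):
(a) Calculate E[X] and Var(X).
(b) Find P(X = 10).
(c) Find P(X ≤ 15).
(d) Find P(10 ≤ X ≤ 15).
(a) E[X] = 11.7000, Var(X) = 11.7000
(b) P(X = 10) = 0.109863
(c) P(X ≤ 15) = 0.865306
(d) P(10 ≤ X ≤ 15) = 0.595723

We have X ~ Poisson(λ=11.7).

(a) Moments:
E[X] = 11.7000
Var(X) = 11.7000
σ = √Var(X) = 3.4205

(b) Point probability using PMF:
P(X = 10) = 0.109863

(c) Cumulative probability using CDF:
P(X ≤ 15) = F(15) = 0.865306

(d) Range probability:
P(10 ≤ X ≤ 15) = P(X ≤ 15) - P(X ≤ 9)
                   = F(15) - F(9)
                   = 0.865306 - 0.269583
                   = 0.595723

This means approximately 59.6% of outcomes fall in the interval [10, 15].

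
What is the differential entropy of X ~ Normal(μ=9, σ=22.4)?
4.5280 nats

We have X ~ Normal(μ=9, σ=22.4).

The differential entropy measures the uncertainty or information content of the distribution.

For a Normal distribution with μ=9, σ=22.4:
h(X) = 4.5280 nats

(In bits, this would be 6.5325 bits.)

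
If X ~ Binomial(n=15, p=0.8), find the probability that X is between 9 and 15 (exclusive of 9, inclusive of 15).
0.938949

We have X ~ Binomial(n=15, p=0.8).

To find P(9 < X ≤ 15), we use:
P(9 < X ≤ 15) = P(X ≤ 15) - P(X ≤ 9)
                 = F(15) - F(9)
                 = 1.000000 - 0.061051
                 = 0.938949

So there's approximately a 93.9% chance that X falls in this range.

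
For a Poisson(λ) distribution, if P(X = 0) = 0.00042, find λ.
λ = 7.7753

For a Poisson(λ) distribution, the PMF at 0 is:
P(X = 0) = λ^0 e^(-λ) / 0! = e^(-λ)

Given P(X = 0) = 0.00042:
e^(-λ) = 0.00042
-λ = ln(0.00042)
λ = -ln(0.00042) = 7.7753

Verification: e^(-7.7753) = 0.00042 ✓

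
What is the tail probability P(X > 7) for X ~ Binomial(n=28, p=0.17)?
0.089486

We have X ~ Binomial(n=28, p=0.17).

P(X > 7) = 1 - P(X ≤ 7)
                = 1 - F(7)
                = 1 - 0.910514
                = 0.089486

So there's approximately a 8.9% chance that X exceeds 7.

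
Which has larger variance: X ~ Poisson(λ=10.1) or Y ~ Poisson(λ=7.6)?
X has larger variance (10.1000 > 7.6000)

Compute the variance for each distribution:

X ~ Poisson(λ=10.1):
Var(X) = 10.1000

Y ~ Poisson(λ=7.6):
Var(Y) = 7.6000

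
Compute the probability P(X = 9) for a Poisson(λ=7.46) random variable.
0.113514

We have X ~ Poisson(λ=7.46).

For a Poisson distribution, the PMF gives us the probability of each outcome.

Using the PMF formula:
P(X = 9) = 0.113514

Rounded to 4 decimal places: 0.1135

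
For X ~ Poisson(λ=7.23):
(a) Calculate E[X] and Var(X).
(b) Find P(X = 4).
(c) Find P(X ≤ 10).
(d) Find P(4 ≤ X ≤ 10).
(a) E[X] = 7.2300, Var(X) = 7.2300
(b) P(X = 4) = 0.082488
(c) P(X ≤ 10) = 0.884352
(d) P(4 ≤ X ≤ 10) = 0.813816

We have X ~ Poisson(λ=7.23).

(a) Moments:
E[X] = 7.2300
Var(X) = 7.2300
σ = √Var(X) = 2.6889

(b) Point probability using PMF:
P(X = 4) = 0.082488

(c) Cumulative probability using CDF:
P(X ≤ 10) = F(10) = 0.884352

(d) Range probability:
P(4 ≤ X ≤ 10) = P(X ≤ 10) - P(X ≤ 3)
                   = F(10) - F(3)
                   = 0.884352 - 0.070536
                   = 0.813816

This means approximately 81.4% of outcomes fall in the interval [4, 10].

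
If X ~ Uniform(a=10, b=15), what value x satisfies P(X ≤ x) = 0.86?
14.3000

We have X ~ Uniform(a=10, b=15).

We want to find x such that P(X ≤ x) = 0.86.

This is the 86th percentile, which means 86% of values fall below this point.

Using the inverse CDF (quantile function):
x = F⁻¹(0.86) = 14.3000

Verification: P(X ≤ 14.3000) = 0.86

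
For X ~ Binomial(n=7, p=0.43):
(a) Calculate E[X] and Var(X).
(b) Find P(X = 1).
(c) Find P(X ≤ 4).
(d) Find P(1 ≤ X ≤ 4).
(a) E[X] = 3.0100, Var(X) = 1.7157
(b) P(X = 1) = 0.103232
(c) P(X ≤ 4) = 0.871757
(d) P(1 ≤ X ≤ 4) = 0.852208

We have X ~ Binomial(n=7, p=0.43).

(a) Moments:
E[X] = 3.0100
Var(X) = 1.7157
σ = √Var(X) = 1.3098

(b) Point probability using PMF:
P(X = 1) = 0.103232

(c) Cumulative probability using CDF:
P(X ≤ 4) = F(4) = 0.871757

(d) Range probability:
P(1 ≤ X ≤ 4) = P(X ≤ 4) - P(X ≤ 0)
                   = F(4) - F(0)
                   = 0.871757 - 0.019549
                   = 0.852208

This means approximately 85.2% of outcomes fall in the interval [1, 4].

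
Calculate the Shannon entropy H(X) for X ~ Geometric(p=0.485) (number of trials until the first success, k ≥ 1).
1.4282 nats

We have X ~ Geometric(p=0.485) (number of trials until the first success, k ≥ 1).

The Shannon entropy measures the uncertainty or information content of the distribution.

For a Geometric distribution with p=0.485 (number of trials until the first success, k ≥ 1):
H(X) = 1.4282 nats

(In bits, this would be 2.0605 bits.)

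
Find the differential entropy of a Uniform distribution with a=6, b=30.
3.1781 nats

We have X ~ Uniform(a=6, b=30).

The differential entropy measures the uncertainty or information content of the distribution.

For a Uniform distribution with a=6, b=30:
h(X) = 3.1781 nats

(In bits, this would be 4.5850 bits.)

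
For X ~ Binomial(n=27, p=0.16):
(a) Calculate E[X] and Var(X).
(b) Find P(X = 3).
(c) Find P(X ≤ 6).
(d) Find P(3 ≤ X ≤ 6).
(a) E[X] = 4.3200, Var(X) = 3.6288
(b) P(X = 3) = 0.182469
(c) P(X ≤ 6) = 0.871740
(d) P(3 ≤ X ≤ 6) = 0.701334

We have X ~ Binomial(n=27, p=0.16).

(a) Moments:
E[X] = 4.3200
Var(X) = 3.6288
σ = √Var(X) = 1.9049

(b) Point probability using PMF:
P(X = 3) = 0.182469

(c) Cumulative probability using CDF:
P(X ≤ 6) = F(6) = 0.871740

(d) Range probability:
P(3 ≤ X ≤ 6) = P(X ≤ 6) - P(X ≤ 2)
                   = F(6) - F(2)
                   = 0.871740 - 0.170407
                   = 0.701334

This means approximately 70.1% of outcomes fall in the interval [3, 6].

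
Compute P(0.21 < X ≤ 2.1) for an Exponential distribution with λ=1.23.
0.696816

We have X ~ Exponential(λ=1.23).

To find P(0.21 < X ≤ 2.1), we use:
P(0.21 < X ≤ 2.1) = P(X ≤ 2.1) - P(X ≤ 0.21)
                 = F(2.1) - F(0.21)
                 = 0.924453 - 0.227637
                 = 0.696816

So there's approximately a 69.7% chance that X falls in this range.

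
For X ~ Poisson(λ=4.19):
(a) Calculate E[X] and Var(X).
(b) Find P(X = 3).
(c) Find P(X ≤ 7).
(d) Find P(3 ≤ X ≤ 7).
(a) E[X] = 4.1900, Var(X) = 4.1900
(b) P(X = 3) = 0.185694
(c) P(X ≤ 7) = 0.936740
(d) P(3 ≤ X ≤ 7) = 0.725176

We have X ~ Poisson(λ=4.19).

(a) Moments:
E[X] = 4.1900
Var(X) = 4.1900
σ = √Var(X) = 2.0469

(b) Point probability using PMF:
P(X = 3) = 0.185694

(c) Cumulative probability using CDF:
P(X ≤ 7) = F(7) = 0.936740

(d) Range probability:
P(3 ≤ X ≤ 7) = P(X ≤ 7) - P(X ≤ 2)
                   = F(7) - F(2)
                   = 0.936740 - 0.211564
                   = 0.725176

This means approximately 72.5% of outcomes fall in the interval [3, 7].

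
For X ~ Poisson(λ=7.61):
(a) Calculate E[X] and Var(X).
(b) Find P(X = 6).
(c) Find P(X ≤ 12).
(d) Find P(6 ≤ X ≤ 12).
(a) E[X] = 7.6100, Var(X) = 7.6100
(b) P(X = 6) = 0.133658
(c) P(X ≤ 12) = 0.953177
(d) P(6 ≤ X ≤ 12) = 0.723552

We have X ~ Poisson(λ=7.61).

(a) Moments:
E[X] = 7.6100
Var(X) = 7.6100
σ = √Var(X) = 2.7586

(b) Point probability using PMF:
P(X = 6) = 0.133658

(c) Cumulative probability using CDF:
P(X ≤ 12) = F(12) = 0.953177

(d) Range probability:
P(6 ≤ X ≤ 12) = P(X ≤ 12) - P(X ≤ 5)
                   = F(12) - F(5)
                   = 0.953177 - 0.229625
                   = 0.723552

This means approximately 72.4% of outcomes fall in the interval [6, 12].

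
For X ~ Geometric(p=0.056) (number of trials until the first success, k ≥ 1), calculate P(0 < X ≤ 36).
0.874399

We have X ~ Geometric(p=0.056) (number of trials until the first success, k ≥ 1).

To find P(0 < X ≤ 36), we use:
P(0 < X ≤ 36) = P(X ≤ 36) - P(X ≤ 0)
                 = F(36) - F(0)
                 = 0.874399 - 0.000000
                 = 0.874399

So there's approximately a 87.4% chance that X falls in this range.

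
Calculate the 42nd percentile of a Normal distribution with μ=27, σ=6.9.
25.6069

We have X ~ Normal(μ=27, σ=6.9).

We want to find x such that P(X ≤ x) = 0.42.

This is the 42nd percentile, which means 42% of values fall below this point.

Using the inverse CDF (quantile function):
x = F⁻¹(0.42) = 25.6069

Verification: P(X ≤ 25.6069) = 0.42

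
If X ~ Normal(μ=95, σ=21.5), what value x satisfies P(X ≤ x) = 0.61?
101.0054

We have X ~ Normal(μ=95, σ=21.5).

We want to find x such that P(X ≤ x) = 0.61.

This is the 61st percentile, which means 61% of values fall below this point.

Using the inverse CDF (quantile function):
x = F⁻¹(0.61) = 101.0054

Verification: P(X ≤ 101.0054) = 0.61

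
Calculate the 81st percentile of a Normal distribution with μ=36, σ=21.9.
55.2259

We have X ~ Normal(μ=36, σ=21.9).

We want to find x such that P(X ≤ x) = 0.81.

This is the 81st percentile, which means 81% of values fall below this point.

Using the inverse CDF (quantile function):
x = F⁻¹(0.81) = 55.2259

Verification: P(X ≤ 55.2259) = 0.81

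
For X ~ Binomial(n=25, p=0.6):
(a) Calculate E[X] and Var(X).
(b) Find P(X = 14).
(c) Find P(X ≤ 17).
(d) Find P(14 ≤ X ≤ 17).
(a) E[X] = 15.0000, Var(X) = 6.0000
(b) P(X = 14) = 0.146507
(c) P(X ≤ 17) = 0.846448
(d) P(14 ≤ X ≤ 17) = 0.578730

We have X ~ Binomial(n=25, p=0.6).

(a) Moments:
E[X] = 15.0000
Var(X) = 6.0000
σ = √Var(X) = 2.4495

(b) Point probability using PMF:
P(X = 14) = 0.146507

(c) Cumulative probability using CDF:
P(X ≤ 17) = F(17) = 0.846448

(d) Range probability:
P(14 ≤ X ≤ 17) = P(X ≤ 17) - P(X ≤ 13)
                   = F(17) - F(13)
                   = 0.846448 - 0.267718
                   = 0.578730

This means approximately 57.9% of outcomes fall in the interval [14, 17].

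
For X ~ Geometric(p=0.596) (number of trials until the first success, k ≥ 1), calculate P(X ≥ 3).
0.163216

We have X ~ Geometric(p=0.596) (number of trials until the first success, k ≥ 1).

For discrete distributions, P(X ≥ 3) = 1 - P(X ≤ 2).

P(X ≤ 2) = 0.836784
P(X ≥ 3) = 1 - 0.836784 = 0.163216

So there's approximately a 16.3% chance that X is at least 3.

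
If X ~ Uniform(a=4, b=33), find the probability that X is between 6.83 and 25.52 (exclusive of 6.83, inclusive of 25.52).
0.644483

We have X ~ Uniform(a=4, b=33).

To find P(6.83 < X ≤ 25.52), we use:
P(6.83 < X ≤ 25.52) = P(X ≤ 25.52) - P(X ≤ 6.83)
                 = F(25.52) - F(6.83)
                 = 0.742069 - 0.097586
                 = 0.644483

So there's approximately a 64.4% chance that X falls in this range.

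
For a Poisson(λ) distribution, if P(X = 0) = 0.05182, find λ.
λ = 2.9600

For a Poisson(λ) distribution, the PMF at 0 is:
P(X = 0) = λ^0 e^(-λ) / 0! = e^(-λ)

Given P(X = 0) = 0.05182:
e^(-λ) = 0.05182
-λ = ln(0.05182)
λ = -ln(0.05182) = 2.9600

Verification: e^(-2.9600) = 0.05182 ✓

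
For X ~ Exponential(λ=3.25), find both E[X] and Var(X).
E[X] = 0.3077, Var(X) = 0.0947

We have X ~ Exponential(λ=3.25).

For an Exponential distribution with λ=3.25:

Expected value:
E[X] = 0.3077

Variance:
Var(X) = 0.0947

Standard deviation:
σ = √Var(X) = 0.3077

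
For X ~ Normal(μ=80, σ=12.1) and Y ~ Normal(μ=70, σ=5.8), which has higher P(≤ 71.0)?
Y has higher probability (P(Y ≤ 71.0) = 0.5684 > P(X ≤ 71.0) = 0.2285)

Compute P(≤ 71.0) for each distribution:

X ~ Normal(μ=80, σ=12.1):
P(X ≤ 71.0) = 0.2285

Y ~ Normal(μ=70, σ=5.8):
P(Y ≤ 71.0) = 0.5684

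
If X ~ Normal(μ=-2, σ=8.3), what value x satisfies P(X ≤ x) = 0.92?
9.6621

We have X ~ Normal(μ=-2, σ=8.3).

We want to find x such that P(X ≤ x) = 0.92.

This is the 92nd percentile, which means 92% of values fall below this point.

Using the inverse CDF (quantile function):
x = F⁻¹(0.92) = 9.6621

Verification: P(X ≤ 9.6621) = 0.92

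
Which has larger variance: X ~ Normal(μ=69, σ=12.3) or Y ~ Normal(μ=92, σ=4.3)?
X has larger variance (151.2900 > 18.4900)

Compute the variance for each distribution:

X ~ Normal(μ=69, σ=12.3):
Var(X) = 151.2900

Y ~ Normal(μ=92, σ=4.3):
Var(Y) = 18.4900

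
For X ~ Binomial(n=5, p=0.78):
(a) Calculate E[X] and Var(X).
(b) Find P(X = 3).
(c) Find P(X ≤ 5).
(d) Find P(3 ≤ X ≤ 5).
(a) E[X] = 3.9000, Var(X) = 0.8580
(b) P(X = 3) = 0.229683
(c) P(X ≤ 5) = 1.000000
(d) P(3 ≤ X ≤ 5) = 0.925566

We have X ~ Binomial(n=5, p=0.78).

(a) Moments:
E[X] = 3.9000
Var(X) = 0.8580
σ = √Var(X) = 0.9263

(b) Point probability using PMF:
P(X = 3) = 0.229683

(c) Cumulative probability using CDF:
P(X ≤ 5) = F(5) = 1.000000

(d) Range probability:
P(3 ≤ X ≤ 5) = P(X ≤ 5) - P(X ≤ 2)
                   = F(5) - F(2)
                   = 1.000000 - 0.074434
                   = 0.925566

This means approximately 92.6% of outcomes fall in the interval [3, 5].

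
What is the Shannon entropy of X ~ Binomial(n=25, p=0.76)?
2.1718 nats

We have X ~ Binomial(n=25, p=0.76).

The Shannon entropy measures the uncertainty or information content of the distribution.

For a Binomial distribution with n=25, p=0.76:
H(X) = 2.1718 nats

(In bits, this would be 3.1332 bits.)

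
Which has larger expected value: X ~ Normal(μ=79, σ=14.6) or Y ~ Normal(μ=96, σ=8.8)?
Y has larger mean (96.0000 > 79.0000)

Compute the expected value for each distribution:

X ~ Normal(μ=79, σ=14.6):
E[X] = 79.0000

Y ~ Normal(μ=96, σ=8.8):
E[Y] = 96.0000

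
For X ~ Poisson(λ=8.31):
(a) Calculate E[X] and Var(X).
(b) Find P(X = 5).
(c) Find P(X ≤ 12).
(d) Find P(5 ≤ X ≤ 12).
(a) E[X] = 8.3100, Var(X) = 8.3100
(b) P(X = 5) = 0.081252
(c) P(X ≤ 12) = 0.920114
(d) P(5 ≤ X ≤ 12) = 0.836908

We have X ~ Poisson(λ=8.31).

(a) Moments:
E[X] = 8.3100
Var(X) = 8.3100
σ = √Var(X) = 2.8827

(b) Point probability using PMF:
P(X = 5) = 0.081252

(c) Cumulative probability using CDF:
P(X ≤ 12) = F(12) = 0.920114

(d) Range probability:
P(5 ≤ X ≤ 12) = P(X ≤ 12) - P(X ≤ 4)
                   = F(12) - F(4)
                   = 0.920114 - 0.083207
                   = 0.836908

This means approximately 83.7% of outcomes fall in the interval [5, 12].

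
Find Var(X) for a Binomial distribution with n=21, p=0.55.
5.1975

We have X ~ Binomial(n=21, p=0.55).

For a Binomial distribution with n=21, p=0.55:
Var(X) = 5.1975

The variance measures the spread of the distribution around the mean.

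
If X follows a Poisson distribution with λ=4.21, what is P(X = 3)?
0.184636

We have X ~ Poisson(λ=4.21).

For a Poisson distribution, the PMF gives us the probability of each outcome.

Using the PMF formula:
P(X = 3) = 0.184636

Rounded to 4 decimal places: 0.1846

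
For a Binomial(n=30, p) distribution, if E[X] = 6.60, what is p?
p = 0.22

For a Binomial(n, p) distribution:
E[X] = n × p

Given n = 30 and E[X] = 6.60:
6.60 = 30 × p
p = 6.60 / 30 = 0.22

Verification: Binomial(30, 0.22) has E[X] = 6.60 ✓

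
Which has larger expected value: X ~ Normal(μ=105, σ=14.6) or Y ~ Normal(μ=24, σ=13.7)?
X has larger mean (105.0000 > 24.0000)

Compute the expected value for each distribution:

X ~ Normal(μ=105, σ=14.6):
E[X] = 105.0000

Y ~ Normal(μ=24, σ=13.7):
E[Y] = 24.0000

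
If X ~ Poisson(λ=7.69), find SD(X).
2.7731

We have X ~ Poisson(λ=7.69).

For a Poisson distribution with λ=7.69:
σ = √Var(X) = 2.7731

The standard deviation is the square root of the variance.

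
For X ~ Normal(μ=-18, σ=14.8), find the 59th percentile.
-14.6323

We have X ~ Normal(μ=-18, σ=14.8).

We want to find x such that P(X ≤ x) = 0.59.

This is the 59th percentile, which means 59% of values fall below this point.

Using the inverse CDF (quantile function):
x = F⁻¹(0.59) = -14.6323

Verification: P(X ≤ -14.6323) = 0.59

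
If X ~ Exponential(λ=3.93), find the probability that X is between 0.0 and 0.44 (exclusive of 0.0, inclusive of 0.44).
0.822574

We have X ~ Exponential(λ=3.93).

To find P(0.0 < X ≤ 0.44), we use:
P(0.0 < X ≤ 0.44) = P(X ≤ 0.44) - P(X ≤ 0.0)
                 = F(0.44) - F(0.0)
                 = 0.822574 - 0.000000
                 = 0.822574

So there's approximately a 82.3% chance that X falls in this range.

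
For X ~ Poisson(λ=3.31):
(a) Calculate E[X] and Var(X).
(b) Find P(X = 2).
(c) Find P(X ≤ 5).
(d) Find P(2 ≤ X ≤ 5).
(a) E[X] = 3.3100, Var(X) = 3.3100
(b) P(X = 2) = 0.200037
(c) P(X ≤ 5) = 0.881671
(d) P(2 ≤ X ≤ 5) = 0.724286

We have X ~ Poisson(λ=3.31).

(a) Moments:
E[X] = 3.3100
Var(X) = 3.3100
σ = √Var(X) = 1.8193

(b) Point probability using PMF:
P(X = 2) = 0.200037

(c) Cumulative probability using CDF:
P(X ≤ 5) = F(5) = 0.881671

(d) Range probability:
P(2 ≤ X ≤ 5) = P(X ≤ 5) - P(X ≤ 1)
                   = F(5) - F(1)
                   = 0.881671 - 0.157385
                   = 0.724286

This means approximately 72.4% of outcomes fall in the interval [2, 5].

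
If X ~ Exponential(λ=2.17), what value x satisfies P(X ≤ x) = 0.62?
0.4459

We have X ~ Exponential(λ=2.17).

We want to find x such that P(X ≤ x) = 0.62.

This is the 62nd percentile, which means 62% of values fall below this point.

Using the inverse CDF (quantile function):
x = F⁻¹(0.62) = 0.4459

Verification: P(X ≤ 0.4459) = 0.62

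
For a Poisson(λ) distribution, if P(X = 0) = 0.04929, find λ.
λ = 3.0100

For a Poisson(λ) distribution, the PMF at 0 is:
P(X = 0) = λ^0 e^(-λ) / 0! = e^(-λ)

Given P(X = 0) = 0.04929:
e^(-λ) = 0.04929
-λ = ln(0.04929)
λ = -ln(0.04929) = 3.0100

Verification: e^(-3.0100) = 0.04929 ✓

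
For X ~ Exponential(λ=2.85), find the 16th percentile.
0.0612

We have X ~ Exponential(λ=2.85).

We want to find x such that P(X ≤ x) = 0.16.

This is the 16th percentile, which means 16% of values fall below this point.

Using the inverse CDF (quantile function):
x = F⁻¹(0.16) = 0.0612

Verification: P(X ≤ 0.0612) = 0.16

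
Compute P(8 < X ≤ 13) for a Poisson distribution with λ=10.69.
0.548477

We have X ~ Poisson(λ=10.69).

To find P(8 < X ≤ 13), we use:
P(8 < X ≤ 13) = P(X ≤ 13) - P(X ≤ 8)
                 = F(13) - F(8)
                 = 0.809154 - 0.260677
                 = 0.548477

So there's approximately a 54.8% chance that X falls in this range.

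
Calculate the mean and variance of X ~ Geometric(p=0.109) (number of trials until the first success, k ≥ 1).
E[X] = 9.1743, Var(X) = 74.9937

We have X ~ Geometric(p=0.109) (number of trials until the first success, k ≥ 1).

For a Geometric distribution with p=0.109 (number of trials until the first success, k ≥ 1):

Expected value:
E[X] = 9.1743

Variance:
Var(X) = 74.9937

Standard deviation:
σ = √Var(X) = 8.6599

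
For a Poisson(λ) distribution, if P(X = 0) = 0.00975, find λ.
λ = 4.6305

For a Poisson(λ) distribution, the PMF at 0 is:
P(X = 0) = λ^0 e^(-λ) / 0! = e^(-λ)

Given P(X = 0) = 0.00975:
e^(-λ) = 0.00975
-λ = ln(0.00975)
λ = -ln(0.00975) = 4.6305

Verification: e^(-4.6305) = 0.00975 ✓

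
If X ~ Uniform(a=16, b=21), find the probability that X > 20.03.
0.194000

We have X ~ Uniform(a=16, b=21).

P(X > 20.03) = 1 - P(X ≤ 20.03)
                = 1 - F(20.03)
                = 1 - 0.806000
                = 0.194000

So there's approximately a 19.4% chance that X exceeds 20.03.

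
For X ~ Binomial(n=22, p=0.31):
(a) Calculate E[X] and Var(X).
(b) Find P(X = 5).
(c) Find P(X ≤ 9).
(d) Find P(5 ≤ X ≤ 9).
(a) E[X] = 6.8200, Var(X) = 4.7058
(b) P(X = 5) = 0.137328
(c) P(X ≤ 9) = 0.889644
(d) P(5 ≤ X ≤ 9) = 0.748565

We have X ~ Binomial(n=22, p=0.31).

(a) Moments:
E[X] = 6.8200
Var(X) = 4.7058
σ = √Var(X) = 2.1693

(b) Point probability using PMF:
P(X = 5) = 0.137328

(c) Cumulative probability using CDF:
P(X ≤ 9) = F(9) = 0.889644

(d) Range probability:
P(5 ≤ X ≤ 9) = P(X ≤ 9) - P(X ≤ 4)
                   = F(9) - F(4)
                   = 0.889644 - 0.141078
                   = 0.748565

This means approximately 74.9% of outcomes fall in the interval [5, 9].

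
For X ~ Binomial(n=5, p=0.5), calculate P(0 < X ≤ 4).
0.937500

We have X ~ Binomial(n=5, p=0.5).

To find P(0 < X ≤ 4), we use:
P(0 < X ≤ 4) = P(X ≤ 4) - P(X ≤ 0)
                 = F(4) - F(0)
                 = 0.968750 - 0.031250
                 = 0.937500

So there's approximately a 93.8% chance that X falls in this range.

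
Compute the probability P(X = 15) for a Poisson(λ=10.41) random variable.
0.042097

We have X ~ Poisson(λ=10.41).

For a Poisson distribution, the PMF gives us the probability of each outcome.

Using the PMF formula:
P(X = 15) = 0.042097

Rounded to 4 decimal places: 0.0421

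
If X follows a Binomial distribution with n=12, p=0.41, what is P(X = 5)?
0.228354

We have X ~ Binomial(n=12, p=0.41).

For a Binomial distribution, the PMF gives us the probability of each outcome.

Using the PMF formula:
P(X = 5) = 0.228354

Rounded to 4 decimal places: 0.2284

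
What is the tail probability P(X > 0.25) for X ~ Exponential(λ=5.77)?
0.236336

We have X ~ Exponential(λ=5.77).

P(X > 0.25) = 1 - P(X ≤ 0.25)
                = 1 - F(0.25)
                = 1 - 0.763664
                = 0.236336

So there's approximately a 23.6% chance that X exceeds 0.25.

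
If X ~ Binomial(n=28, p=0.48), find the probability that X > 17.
0.061972

We have X ~ Binomial(n=28, p=0.48).

P(X > 17) = 1 - P(X ≤ 17)
                = 1 - F(17)
                = 1 - 0.938028
                = 0.061972

So there's approximately a 6.2% chance that X exceeds 17.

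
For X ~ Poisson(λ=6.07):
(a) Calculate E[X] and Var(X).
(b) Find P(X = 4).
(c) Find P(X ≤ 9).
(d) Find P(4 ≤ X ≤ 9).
(a) E[X] = 6.0700, Var(X) = 6.0700
(b) P(X = 4) = 0.130730
(c) P(X ≤ 9) = 0.911173
(d) P(4 ≤ X ≤ 9) = 0.766107

We have X ~ Poisson(λ=6.07).

(a) Moments:
E[X] = 6.0700
Var(X) = 6.0700
σ = √Var(X) = 2.4637

(b) Point probability using PMF:
P(X = 4) = 0.130730

(c) Cumulative probability using CDF:
P(X ≤ 9) = F(9) = 0.911173

(d) Range probability:
P(4 ≤ X ≤ 9) = P(X ≤ 9) - P(X ≤ 3)
                   = F(9) - F(3)
                   = 0.911173 - 0.145066
                   = 0.766107

This means approximately 76.6% of outcomes fall in the interval [4, 9].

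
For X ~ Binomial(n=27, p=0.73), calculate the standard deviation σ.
2.3069

We have X ~ Binomial(n=27, p=0.73).

For a Binomial distribution with n=27, p=0.73:
σ = √Var(X) = 2.3069

The standard deviation is the square root of the variance.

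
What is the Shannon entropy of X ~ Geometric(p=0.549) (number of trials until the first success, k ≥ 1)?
1.2538 nats

We have X ~ Geometric(p=0.549) (number of trials until the first success, k ≥ 1).

The Shannon entropy measures the uncertainty or information content of the distribution.

For a Geometric distribution with p=0.549 (number of trials until the first success, k ≥ 1):
H(X) = 1.2538 nats

(In bits, this would be 1.8089 bits.)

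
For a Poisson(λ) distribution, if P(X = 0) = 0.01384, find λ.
λ = 4.2802

For a Poisson(λ) distribution, the PMF at 0 is:
P(X = 0) = λ^0 e^(-λ) / 0! = e^(-λ)

Given P(X = 0) = 0.01384:
e^(-λ) = 0.01384
-λ = ln(0.01384)
λ = -ln(0.01384) = 4.2802

Verification: e^(-4.2802) = 0.01384 ✓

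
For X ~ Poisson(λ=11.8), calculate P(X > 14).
0.210188

We have X ~ Poisson(λ=11.8).

P(X > 14) = 1 - P(X ≤ 14)
                = 1 - F(14)
                = 1 - 0.789812
                = 0.210188

So there's approximately a 21.0% chance that X exceeds 14.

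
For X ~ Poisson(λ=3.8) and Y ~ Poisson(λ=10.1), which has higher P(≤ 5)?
X has higher probability (P(X ≤ 5) = 0.8156 > P(Y ≤ 5) = 0.0634)

Compute P(≤ 5) for each distribution:

X ~ Poisson(λ=3.8):
P(X ≤ 5) = 0.8156

Y ~ Poisson(λ=10.1):
P(Y ≤ 5) = 0.0634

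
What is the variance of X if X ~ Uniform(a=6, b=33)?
60.7500

We have X ~ Uniform(a=6, b=33).

For a Uniform distribution with a=6, b=33:
Var(X) = 60.7500

The variance measures the spread of the distribution around the mean.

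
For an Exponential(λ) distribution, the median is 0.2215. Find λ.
λ = 3.1293

For X ~ Exponential(λ), the CDF is F(x) = 1 - e^(-λx).
The median m satisfies F(m) = 0.5:
1 - e^(-λm) = 0.5
e^(-λm) = 0.5
λm = ln(2)
m = ln(2) / λ

Given m = 0.2215:
λ = ln(2) / 0.2215 = 0.693147 / 0.2215 = 3.1293

Verification: ln(2) / 3.1293 = 0.2215 ✓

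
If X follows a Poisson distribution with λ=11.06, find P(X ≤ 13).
0.775705

We have X ~ Poisson(λ=11.06).

The CDF gives us P(X ≤ k).

Using the CDF:
P(X ≤ 13) = 0.775705

This means there's approximately a 77.6% chance that X is at most 13.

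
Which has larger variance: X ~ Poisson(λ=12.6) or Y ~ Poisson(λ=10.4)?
X has larger variance (12.6000 > 10.4000)

Compute the variance for each distribution:

X ~ Poisson(λ=12.6):
Var(X) = 12.6000

Y ~ Poisson(λ=10.4):
Var(Y) = 10.4000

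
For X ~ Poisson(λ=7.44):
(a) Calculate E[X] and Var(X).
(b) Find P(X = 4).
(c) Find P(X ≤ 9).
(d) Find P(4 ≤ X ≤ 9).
(a) E[X] = 7.4400, Var(X) = 7.4400
(b) P(X = 4) = 0.074977
(c) P(X ≤ 9) = 0.783232
(d) P(4 ≤ X ≤ 9) = 0.721711

We have X ~ Poisson(λ=7.44).

(a) Moments:
E[X] = 7.4400
Var(X) = 7.4400
σ = √Var(X) = 2.7276

(b) Point probability using PMF:
P(X = 4) = 0.074977

(c) Cumulative probability using CDF:
P(X ≤ 9) = F(9) = 0.783232

(d) Range probability:
P(4 ≤ X ≤ 9) = P(X ≤ 9) - P(X ≤ 3)
                   = F(9) - F(3)
                   = 0.783232 - 0.061521
                   = 0.721711

This means approximately 72.2% of outcomes fall in the interval [4, 9].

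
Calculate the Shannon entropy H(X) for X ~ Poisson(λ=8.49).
2.4779 nats

We have X ~ Poisson(λ=8.49).

The Shannon entropy measures the uncertainty or information content of the distribution.

For a Poisson distribution with λ=8.49:
H(X) = 2.4779 nats

(In bits, this would be 3.5748 bits.)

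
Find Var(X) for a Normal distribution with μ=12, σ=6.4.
40.9600

We have X ~ Normal(μ=12, σ=6.4).

For a Normal distribution with μ=12, σ=6.4:
Var(X) = 40.9600

The variance measures the spread of the distribution around the mean.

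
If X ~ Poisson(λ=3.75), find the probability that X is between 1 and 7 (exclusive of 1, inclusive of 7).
0.850669

We have X ~ Poisson(λ=3.75).

To find P(1 < X ≤ 7), we use:
P(1 < X ≤ 7) = P(X ≤ 7) - P(X ≤ 1)
                 = F(7) - F(1)
                 = 0.962379 - 0.111709
                 = 0.850669

So there's approximately a 85.1% chance that X falls in this range.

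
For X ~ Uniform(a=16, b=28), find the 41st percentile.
20.9200

We have X ~ Uniform(a=16, b=28).

We want to find x such that P(X ≤ x) = 0.41.

This is the 41st percentile, which means 41% of values fall below this point.

Using the inverse CDF (quantile function):
x = F⁻¹(0.41) = 20.9200

Verification: P(X ≤ 20.9200) = 0.41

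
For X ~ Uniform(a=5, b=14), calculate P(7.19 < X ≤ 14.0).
0.756667

We have X ~ Uniform(a=5, b=14).

To find P(7.19 < X ≤ 14.0), we use:
P(7.19 < X ≤ 14.0) = P(X ≤ 14.0) - P(X ≤ 7.19)
                 = F(14.0) - F(7.19)
                 = 1.000000 - 0.243333
                 = 0.756667

So there's approximately a 75.7% chance that X falls in this range.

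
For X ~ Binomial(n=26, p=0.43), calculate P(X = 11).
0.156401

We have X ~ Binomial(n=26, p=0.43).

For a Binomial distribution, the PMF gives us the probability of each outcome.

Using the PMF formula:
P(X = 11) = 0.156401

Rounded to 4 decimal places: 0.1564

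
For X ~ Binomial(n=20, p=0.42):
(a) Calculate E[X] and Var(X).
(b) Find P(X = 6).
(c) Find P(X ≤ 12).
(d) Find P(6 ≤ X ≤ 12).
(a) E[X] = 8.4000, Var(X) = 4.8720
(b) P(X = 6) = 0.103722
(c) P(X ≤ 12) = 0.967614
(d) P(6 ≤ X ≤ 12) = 0.875424

We have X ~ Binomial(n=20, p=0.42).

(a) Moments:
E[X] = 8.4000
Var(X) = 4.8720
σ = √Var(X) = 2.2073

(b) Point probability using PMF:
P(X = 6) = 0.103722

(c) Cumulative probability using CDF:
P(X ≤ 12) = F(12) = 0.967614

(d) Range probability:
P(6 ≤ X ≤ 12) = P(X ≤ 12) - P(X ≤ 5)
                   = F(12) - F(5)
                   = 0.967614 - 0.092190
                   = 0.875424

This means approximately 87.5% of outcomes fall in the interval [6, 12].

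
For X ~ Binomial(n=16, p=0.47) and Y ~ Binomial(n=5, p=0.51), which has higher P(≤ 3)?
Y has higher probability (P(Y ≤ 3) = 0.7998 > P(X ≤ 3) = 0.0194)

Compute P(≤ 3) for each distribution:

X ~ Binomial(n=16, p=0.47):
P(X ≤ 3) = 0.0194

Y ~ Binomial(n=5, p=0.51):
P(Y ≤ 3) = 0.7998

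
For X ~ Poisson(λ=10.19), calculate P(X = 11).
0.115691

We have X ~ Poisson(λ=10.19).

For a Poisson distribution, the PMF gives us the probability of each outcome.

Using the PMF formula:
P(X = 11) = 0.115691

Rounded to 4 decimal places: 0.1157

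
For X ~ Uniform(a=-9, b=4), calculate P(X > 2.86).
0.087692

We have X ~ Uniform(a=-9, b=4).

P(X > 2.86) = 1 - P(X ≤ 2.86)
                = 1 - F(2.86)
                = 1 - 0.912308
                = 0.087692

So there's approximately a 8.8% chance that X exceeds 2.86.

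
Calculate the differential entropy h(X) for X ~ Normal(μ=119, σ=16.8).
4.2403 nats

We have X ~ Normal(μ=119, σ=16.8).

The differential entropy measures the uncertainty or information content of the distribution.

For a Normal distribution with μ=119, σ=16.8:
h(X) = 4.2403 nats

(In bits, this would be 6.1175 bits.)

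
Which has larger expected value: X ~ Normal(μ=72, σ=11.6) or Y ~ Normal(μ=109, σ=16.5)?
Y has larger mean (109.0000 > 72.0000)

Compute the expected value for each distribution:

X ~ Normal(μ=72, σ=11.6):
E[X] = 72.0000

Y ~ Normal(μ=109, σ=16.5):
E[Y] = 109.0000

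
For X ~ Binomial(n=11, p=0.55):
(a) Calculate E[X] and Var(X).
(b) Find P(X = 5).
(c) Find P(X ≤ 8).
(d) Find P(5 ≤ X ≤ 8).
(a) E[X] = 6.0500, Var(X) = 2.7225
(b) P(X = 5) = 0.193077
(c) P(X ≤ 8) = 0.934776
(d) P(5 ≤ X ≤ 8) = 0.760976

We have X ~ Binomial(n=11, p=0.55).

(a) Moments:
E[X] = 6.0500
Var(X) = 2.7225
σ = √Var(X) = 1.6500

(b) Point probability using PMF:
P(X = 5) = 0.193077

(c) Cumulative probability using CDF:
P(X ≤ 8) = F(8) = 0.934776

(d) Range probability:
P(5 ≤ X ≤ 8) = P(X ≤ 8) - P(X ≤ 4)
                   = F(8) - F(4)
                   = 0.934776 - 0.173800
                   = 0.760976

This means approximately 76.1% of outcomes fall in the interval [5, 8].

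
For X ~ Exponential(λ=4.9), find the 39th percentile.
0.1009

We have X ~ Exponential(λ=4.9).

We want to find x such that P(X ≤ x) = 0.39.

This is the 39th percentile, which means 39% of values fall below this point.

Using the inverse CDF (quantile function):
x = F⁻¹(0.39) = 0.1009

Verification: P(X ≤ 0.1009) = 0.39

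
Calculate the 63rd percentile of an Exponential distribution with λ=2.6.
0.3824

We have X ~ Exponential(λ=2.6).

We want to find x such that P(X ≤ x) = 0.63.

This is the 63rd percentile, which means 63% of values fall below this point.

Using the inverse CDF (quantile function):
x = F⁻¹(0.63) = 0.3824

Verification: P(X ≤ 0.3824) = 0.63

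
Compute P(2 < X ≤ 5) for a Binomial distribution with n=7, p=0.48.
0.688942

We have X ~ Binomial(n=7, p=0.48).

To find P(2 < X ≤ 5), we use:
P(2 < X ≤ 5) = P(X ≤ 5) - P(X ≤ 2)
                 = F(5) - F(2)
                 = 0.949610 - 0.260668
                 = 0.688942

So there's approximately a 68.9% chance that X falls in this range.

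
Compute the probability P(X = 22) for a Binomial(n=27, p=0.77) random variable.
0.165375

We have X ~ Binomial(n=27, p=0.77).

For a Binomial distribution, the PMF gives us the probability of each outcome.

Using the PMF formula:
P(X = 22) = 0.165375

Rounded to 4 decimal places: 0.1654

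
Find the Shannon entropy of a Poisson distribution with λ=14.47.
2.7490 nats

We have X ~ Poisson(λ=14.47).

The Shannon entropy measures the uncertainty or information content of the distribution.

For a Poisson distribution with λ=14.47:
H(X) = 2.7490 nats

(In bits, this would be 3.9660 bits.)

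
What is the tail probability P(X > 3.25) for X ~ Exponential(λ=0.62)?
0.133320

We have X ~ Exponential(λ=0.62).

P(X > 3.25) = 1 - P(X ≤ 3.25)
                = 1 - F(3.25)
                = 1 - 0.866680
                = 0.133320

So there's approximately a 13.3% chance that X exceeds 3.25.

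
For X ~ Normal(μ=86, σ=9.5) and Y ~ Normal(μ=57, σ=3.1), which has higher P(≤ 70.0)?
Y has higher probability (P(Y ≤ 70.0) = 1.0000 > P(X ≤ 70.0) = 0.0461)

Compute P(≤ 70.0) for each distribution:

X ~ Normal(μ=86, σ=9.5):
P(X ≤ 70.0) = 0.0461

Y ~ Normal(μ=57, σ=3.1):
P(Y ≤ 70.0) = 1.0000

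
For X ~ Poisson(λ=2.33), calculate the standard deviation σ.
1.5264

We have X ~ Poisson(λ=2.33).

For a Poisson distribution with λ=2.33:
σ = √Var(X) = 1.5264

The standard deviation is the square root of the variance.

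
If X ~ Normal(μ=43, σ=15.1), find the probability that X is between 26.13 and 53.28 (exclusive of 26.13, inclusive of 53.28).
0.620049

We have X ~ Normal(μ=43, σ=15.1).

To find P(26.13 < X ≤ 53.28), we use:
P(26.13 < X ≤ 53.28) = P(X ≤ 53.28) - P(X ≤ 26.13)
                 = F(53.28) - F(26.13)
                 = 0.751999 - 0.131950
                 = 0.620049

So there's approximately a 62.0% chance that X falls in this range.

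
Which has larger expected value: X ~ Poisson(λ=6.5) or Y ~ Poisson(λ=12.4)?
Y has larger mean (12.4000 > 6.5000)

Compute the expected value for each distribution:

X ~ Poisson(λ=6.5):
E[X] = 6.5000

Y ~ Poisson(λ=12.4):
E[Y] = 12.4000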